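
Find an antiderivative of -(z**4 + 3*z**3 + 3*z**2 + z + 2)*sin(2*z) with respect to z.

Use integration by parts with u = z**4 + 3*z**3 + 3*z**2 + z + 2, dv = -sin(2*z) dz, so v = cos(2*z)/2.
Apply parts 4 times (tabular method): alternate signs, differentiate u down to 0, integrate dv up.

z**4*cos(2*z)/2 - z**3*sin(2*z) + 3*z**3*cos(2*z)/2 - 9*z**2*sin(2*z)/4 - 7*z*cos(2*z)/4 + 7*sin(2*z)/8 + cos(2*z) + C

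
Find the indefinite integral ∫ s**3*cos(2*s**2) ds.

s**2*sin(2*s**2)/4 + cos(2*s**2)/8 + C

Let u = s², du = 2s ds; rewrite as (1/2)∫ u^1·cos(2u) du.
Now integrate by parts 1 time.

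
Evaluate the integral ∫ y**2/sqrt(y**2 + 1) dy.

y*sqrt(y**2 + 1)/2 - log(y + sqrt(y**2 + 1))/2 + C

Substitute y = tan(θ), so dy = sec(θ)^2 dθ and the radical becomes sqrt(y**2 + 1) = sec(θ) by the Pythagorean identity.
Integrate the resulting trig expression in θ, then back-substitute tan(θ) = y, sec(θ) = sqrt(y**2 + 1) (absorbing any constant into C).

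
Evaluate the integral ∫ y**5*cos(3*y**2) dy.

y**4*sin(3*y**2)/6 + y**2*cos(3*y**2)/9 - sin(3*y**2)/27 + C

Let u = y², du = 2y dy; rewrite as (1/2)∫ u^2·cos(3u) du.
Now integrate by parts 2 times.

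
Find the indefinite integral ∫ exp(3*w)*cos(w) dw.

Let I denote the integral. Integrate by parts with u = cos(w), dv = exp(3*w) dw, so v = exp(3*w)/3: I = exp(3*w)*cos(w)/3 + (1/3)·∫ exp(3*w)*sin(w) dw.
Apply parts again with u = sin(w), dv = exp(3*w) dw: ∫ exp(3*w)*sin(w) dw = exp(3*w)*sin(w)/3 − (1/3)·I. Substituting back brings back I: I = exp(3*w)*sin(w)/9 + exp(3*w)*cos(w)/3 − (1/9)·I.
Solving for I: (1 + 1/9)·I equals the remaining terms, so I = (9/10)·(exp(3*w)*sin(w)/9 + exp(3*w)*cos(w)/3).

exp(3*w)*sin(w)/10 + 3*exp(3*w)*cos(w)/10 + C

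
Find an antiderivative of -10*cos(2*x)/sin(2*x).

Let u = sin(2*x), so du = (2*cos(2*x)) dx.
Rewriting, the integral becomes -5·∫ 1/u du = -5·log(u).
Substituting back, u = sin(2*x).

-5*log(sin(2*x)) + C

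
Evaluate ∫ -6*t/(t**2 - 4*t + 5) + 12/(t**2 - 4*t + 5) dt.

Let u = t**2 - 4*t + 5, so du = (2*t - 4) dt.
Rewriting, the integral becomes -3·∫ 1/u du = -3·log(u).
Substituting back, u = t**2 - 4*t + 5.

-3*log(t**2 - 4*t + 5) + C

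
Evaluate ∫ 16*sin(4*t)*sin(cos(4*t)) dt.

Let u = cos(4*t), so du = (-4*sin(4*t)) dt.
Rewriting, the integral becomes -4·∫ sin(u) du = -4·-cos(u).
Substituting back, u = cos(4*t).

4*cos(cos(4*t)) + C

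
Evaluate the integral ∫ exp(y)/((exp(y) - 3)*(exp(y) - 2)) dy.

log(exp(y) - 3) - log(exp(y) - 2) + C

Let u = e^y, du = e^y dy.
The integral becomes ∫ du/((u-2)(u-3)); decompose into partial fractions.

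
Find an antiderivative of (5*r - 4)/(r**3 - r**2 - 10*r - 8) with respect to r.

8*log(r - 4)/15 + 9*log(r + 1)/5 - 7*log(r + 2)/3 + C

Factor the denominator: (r - 4)*(r + 1)*(r + 2).
Partial-fraction decomposition: -7/(3*(r + 2)) + 9/(5*(r + 1)) + 8/(15*(r - 4)).
Integrate each term: A/(r−a) contributes A·log|r−a|.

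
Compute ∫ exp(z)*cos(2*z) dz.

2*exp(z)*sin(2*z)/5 + exp(z)*cos(2*z)/5 + C

Let I denote the integral. Integrate by parts with u = cos(2*z), dv = exp(z) dz, so v = exp(z): I = exp(z)*cos(2*z) + 2·∫ exp(z)*sin(2*z) dz.
Apply parts again with u = sin(2*z), dv = exp(z) dz: ∫ exp(z)*sin(2*z) dz = exp(z)*sin(2*z) − 2·I. Substituting back brings back I: I = 2*exp(z)*sin(2*z) + exp(z)*cos(2*z) − 4·I.
Solving for I: (1 + 4)·I equals the remaining terms, so I = (1/5)·(2*exp(z)*sin(2*z) + exp(z)*cos(2*z)).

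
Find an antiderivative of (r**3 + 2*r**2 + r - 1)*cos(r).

Use integration by parts with u = r**3 + 2*r**2 + r - 1, dv = cos(r) dr, so v = sin(r).
Apply parts 3 times (tabular method): alternate signs, differentiate u down to 0, integrate dv up.

r**3*sin(r) + 2*r**2*sin(r) + 3*r**2*cos(r) - 5*r*sin(r) + 4*r*cos(r) - 5*sin(r) - 5*cos(r) + C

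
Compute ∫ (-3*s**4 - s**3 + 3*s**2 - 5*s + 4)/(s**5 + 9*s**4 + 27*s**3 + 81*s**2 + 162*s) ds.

2*log(s)/81 + 85*log(s + 3)/81 - 353*log(s + 6)/81 + 23*log(s**2 + 9)/162 + atan(s/3) + C

Factor the denominator: s*(s + 3)*(s + 6)*(s**2 + 9).
Partial-fraction decomposition: (23*s + 243)/(81*(s**2 + 9)) - 353/(81*(s + 6)) + 85/(81*(s + 3)) + 2/(81*s).
Integrate each term; A/(s−a) gives A·log|s−a|; the (Bs+D)/(s²+p²) term gives a log and an atan.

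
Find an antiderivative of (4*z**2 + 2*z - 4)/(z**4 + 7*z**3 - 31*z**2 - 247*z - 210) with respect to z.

Factor the denominator: (z - 6)*(z + 1)*(z + 5)*(z + 7).
Partial-fraction decomposition: -89/(78*(z + 7)) + 43/(44*(z + 5)) + 1/(84*(z + 1)) + 152/(1001*(z - 6)).
Integrate each term: A/(z−a) contributes A·log|z−a|.

152*log(z - 6)/1001 + log(z + 1)/84 + 43*log(z + 5)/44 - 89*log(z + 7)/78 + C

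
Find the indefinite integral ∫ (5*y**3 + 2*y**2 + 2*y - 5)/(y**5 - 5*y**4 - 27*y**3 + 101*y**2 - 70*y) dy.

log(y)/14 + 911*log(y - 7)/1260 - 47*log(y - 2)/70 + log(y - 1)/9 - 59*log(y + 5)/252 + C

Factor the denominator: y*(y - 7)*(y - 2)*(y - 1)*(y + 5).
Partial-fraction decomposition: -59/(252*(y + 5)) + 1/(9*(y - 1)) - 47/(70*(y - 2)) + 911/(1260*(y - 7)) + 1/(14*y).
Integrate each term: A/(y−a) contributes A·log|y−a|.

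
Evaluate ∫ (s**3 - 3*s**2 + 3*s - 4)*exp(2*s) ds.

(4*s**3 - 18*s**2 + 30*s - 31)*exp(2*s)/8 + C

Use integration by parts with u = s**3 - 3*s**2 + 3*s - 4, dv = exp(2*s) ds, so v = exp(2*s)/2.
Apply parts 3 times (tabular method): alternate signs, differentiate u down to 0, integrate dv up.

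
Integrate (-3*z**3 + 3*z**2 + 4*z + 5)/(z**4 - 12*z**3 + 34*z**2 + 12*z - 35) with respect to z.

Factor the denominator: (z - 7)*(z - 5)*(z - 1)*(z + 1).
Partial-fraction decomposition: -7/(96*(z + 1)) + 3/(16*(z - 1)) + 275/(48*(z - 5)) - 283/(32*(z - 7)).
Integrate each term: A/(z−a) contributes A·log|z−a|.

-283*log(z - 7)/32 + 275*log(z - 5)/48 + 3*log(z - 1)/16 - 7*log(z + 1)/96 + C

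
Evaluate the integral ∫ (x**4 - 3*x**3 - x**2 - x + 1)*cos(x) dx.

x**4*sin(x) - 3*x**3*sin(x) + 4*x**3*cos(x) - 13*x**2*sin(x) - 9*x**2*cos(x) + 17*x*sin(x) - 26*x*cos(x) + 27*sin(x) + 17*cos(x) + C

Use integration by parts with u = x**4 - 3*x**3 - x**2 - x + 1, dv = cos(x) dx, so v = sin(x).
Apply parts 4 times (tabular method): alternate signs, differentiate u down to 0, integrate dv up.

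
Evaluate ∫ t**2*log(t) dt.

t**3*log(t)/3 - t**3/9 + C

Use integration by parts with u = log(t), dv = t**2 dt.
Then du = 1/t dt and v = t**3/3.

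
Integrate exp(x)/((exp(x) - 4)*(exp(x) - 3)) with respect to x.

log(exp(x) - 4) - log(exp(x) - 3) + C

Let u = e^x, du = e^x dx.
The integral becomes ∫ du/((u-3)(u-4)); decompose into partial fractions.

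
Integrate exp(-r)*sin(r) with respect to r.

-exp(-r)*sin(r)/2 - exp(-r)*cos(r)/2 + C

Let I denote the integral. Integrate by parts with u = sin(r), dv = exp(-r) dr, so v = -exp(-r): I = -exp(-r)*sin(r) + ∫ exp(-r)*cos(r) dr.
Apply parts again with u = cos(r), dv = exp(-r) dr: ∫ exp(-r)*cos(r) dr = -exp(-r)*cos(r) − I. Substituting back brings back I: I = -exp(-r)*sin(r) - exp(-r)*cos(r) − I.
Solving for I: (1 + 1)·I equals the remaining terms, so I = (1/2)·(-exp(-r)*sin(r) - exp(-r)*cos(r)).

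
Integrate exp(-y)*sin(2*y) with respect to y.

Let I denote the integral. Integrate by parts with u = sin(2*y), dv = exp(-y) dy, so v = -exp(-y): I = -exp(-y)*sin(2*y) + 2·∫ exp(-y)*cos(2*y) dy.
Apply parts again with u = cos(2*y), dv = exp(-y) dy: ∫ exp(-y)*cos(2*y) dy = -exp(-y)*cos(2*y) − 2·I. Substituting back brings back I: I = -exp(-y)*sin(2*y) - 2*exp(-y)*cos(2*y) − 4·I.
Solving for I: (1 + 4)·I equals the remaining terms, so I = (1/5)·(-exp(-y)*sin(2*y) - 2*exp(-y)*cos(2*y)).

-exp(-y)*sin(2*y)/5 - 2*exp(-y)*cos(2*y)/5 + C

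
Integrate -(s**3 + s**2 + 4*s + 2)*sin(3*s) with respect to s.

Use integration by parts with u = s**3 + s**2 + 4*s + 2, dv = -sin(3*s) ds, so v = cos(3*s)/3.
Apply parts 3 times (tabular method): alternate signs, differentiate u down to 0, integrate dv up.

s**3*cos(3*s)/3 - s**2*sin(3*s)/3 + s**2*cos(3*s)/3 - 2*s*sin(3*s)/9 + 10*s*cos(3*s)/9 - 10*sin(3*s)/27 + 16*cos(3*s)/27 + C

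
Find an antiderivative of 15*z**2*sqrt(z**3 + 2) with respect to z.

10*(z**3 + 2)**(3/2)/3 + C

Let u = z**3 + 2, so du = (3*z**2) dz.
Rewriting, the integral becomes 5·∫ √u du = 5·(2/3)u^(3/2).
Substituting back, u = z**3 + 2.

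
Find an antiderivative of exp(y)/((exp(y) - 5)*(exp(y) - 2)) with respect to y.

log(exp(y) - 5)/3 - log(exp(y) - 2)/3 + C

Let u = e^y, du = e^y dy.
The integral becomes ∫ du/((u-5)(u-2)); decompose into partial fractions.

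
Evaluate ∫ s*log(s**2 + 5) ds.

s**2*log(s**2 + 5)/2 - s**2/2 + 5*log(s**2 + 5)/2 + C

Let u = s**2 + 5, so du = (2*s) ds.
The integral becomes (1/2)·∫ log(u) du; integrate by parts with u′=log(u), dv′=du.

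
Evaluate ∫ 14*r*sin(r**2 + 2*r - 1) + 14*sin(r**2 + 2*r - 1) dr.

-7*cos(r**2 + 2*r - 1) + C

Let u = r**2 + 2*r - 1, so du = (2*r + 2) dr.
Rewriting, the integral becomes 7·∫ sin(u) du = 7·-cos(u).
Substituting back, u = r**2 + 2*r - 1.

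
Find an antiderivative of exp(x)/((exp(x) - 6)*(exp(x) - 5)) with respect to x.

log(exp(x) - 6) - log(exp(x) - 5) + C

Let u = e^x, du = e^x dx.
The integral becomes ∫ du/((u-6)(u-5)); decompose into partial fractions.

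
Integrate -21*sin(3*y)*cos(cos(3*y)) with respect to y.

7*sin(cos(3*y)) + C

Let u = cos(3*y), so du = (-3*sin(3*y)) dy.
Rewriting, the integral becomes 7·∫ cos(u) du = 7·sin(u).
Substituting back, u = cos(3*y).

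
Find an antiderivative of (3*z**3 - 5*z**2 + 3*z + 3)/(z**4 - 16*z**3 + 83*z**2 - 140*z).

Factor the denominator: z*(z - 7)*(z - 5)*(z - 4).
Partial-fraction decomposition: 127/(12*(z - 4)) - 134/(5*(z - 5)) + 404/(21*(z - 7)) - 3/(140*z).
Integrate each term: A/(z−a) contributes A·log|z−a|.

-3*log(z)/140 + 404*log(z - 7)/21 - 134*log(z - 5)/5 + 127*log(z - 4)/12 + C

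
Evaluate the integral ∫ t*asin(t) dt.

t**2*asin(t)/2 + t*sqrt(-t**2 + 1)/4 - asin(t)/4 + C

Use integration by parts with u = arcsin(t), dv = t dt.
Then du = 1/sqrt(-t**2 + 1) dt.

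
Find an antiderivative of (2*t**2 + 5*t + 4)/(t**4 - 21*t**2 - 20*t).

Factor the denominator: t*(t - 5)*(t + 1)*(t + 4).
Partial-fraction decomposition: -4/(27*(t + 4)) + 1/(18*(t + 1)) + 79/(270*(t - 5)) - 1/(5*t).
Integrate each term: A/(t−a) contributes A·log|t−a|.

-log(t)/5 + 79*log(t - 5)/270 + log(t + 1)/18 - 4*log(t + 4)/27 + C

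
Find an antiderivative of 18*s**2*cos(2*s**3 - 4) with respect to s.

3*sin(2*s**3 - 4) + C

Let u = 2*s**3 - 4, so du = (6*s**2) ds.
Rewriting, the integral becomes 3·∫ cos(u) du = 3·sin(u).
Substituting back, u = 2*s**3 - 4.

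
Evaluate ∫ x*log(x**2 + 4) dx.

x**2*log(x**2 + 4)/2 - x**2/2 + 2*log(x**2 + 4) + C

Let u = x**2 + 4, so du = (2*x) dx.
The integral becomes (1/2)·∫ log(u) du; integrate by parts with u′=log(u), dv′=du.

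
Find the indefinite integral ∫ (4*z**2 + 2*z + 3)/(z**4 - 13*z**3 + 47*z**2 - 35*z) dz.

Factor the denominator: z*(z - 7)*(z - 5)*(z - 1).
Partial-fraction decomposition: 3/(8*(z - 1)) - 113/(40*(z - 5)) + 71/(28*(z - 7)) - 3/(35*z).
Integrate each term: A/(z−a) contributes A·log|z−a|.

-3*log(z)/35 + 71*log(z - 7)/28 - 113*log(z - 5)/40 + 3*log(z - 1)/8 + C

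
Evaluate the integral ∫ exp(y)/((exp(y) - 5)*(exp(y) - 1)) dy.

log(exp(y) - 5)/4 - log(exp(y) - 1)/4 + C

Let u = e^y, du = e^y dy.
The integral becomes ∫ du/((u-5)(u-1)); decompose into partial fractions.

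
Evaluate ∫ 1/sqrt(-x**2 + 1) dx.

asin(x) + C

Substitute x = sin(θ), so dx = cos(θ) dθ and the radical becomes sqrt(-x**2 + 1) = cos(θ) by the Pythagorean identity.
Integrate the resulting trig expression in θ, then back-substitute θ = asin(x), sin(θ) = x, cos(θ) = sqrt(-x**2 + 1) (absorbing any constant into C).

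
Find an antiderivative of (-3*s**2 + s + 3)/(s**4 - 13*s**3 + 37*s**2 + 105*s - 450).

Factor the denominator: (s - 6)*(s - 5)**2*(s + 3).
Partial-fraction decomposition: 3/(64*(s + 3)) + 701/(64*(s - 5)) + 67/(8*(s - 5)**2) - 11/(s - 6).
Integrate each term; A/(s−a) gives A·log|s−a|; A/(s−a)² gives −A/(s−a).

-11*log(s - 6) + 701*log(s - 5)/64 + 3*log(s + 3)/64 - 67/(8*s - 40) + C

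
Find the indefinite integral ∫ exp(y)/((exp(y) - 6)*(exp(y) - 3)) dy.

log(exp(y) - 6)/3 - log(exp(y) - 3)/3 + C

Let u = e^y, du = e^y dy.
The integral becomes ∫ du/((u-3)(u-6)); decompose into partial fractions.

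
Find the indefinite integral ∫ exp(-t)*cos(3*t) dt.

3*exp(-t)*sin(3*t)/10 - exp(-t)*cos(3*t)/10 + C

Let I denote the integral. Integrate by parts with u = cos(3*t), dv = exp(-t) dt, so v = -exp(-t): I = -exp(-t)*cos(3*t) − 3·∫ exp(-t)*sin(3*t) dt.
Apply parts again with u = sin(3*t), dv = exp(-t) dt: ∫ exp(-t)*sin(3*t) dt = -exp(-t)*sin(3*t) + 3·I. Substituting back brings back I: I = 3*exp(-t)*sin(3*t) - exp(-t)*cos(3*t) − 9·I.
Solving for I: (1 + 9)·I equals the remaining terms, so I = (1/10)·(3*exp(-t)*sin(3*t) - exp(-t)*cos(3*t)).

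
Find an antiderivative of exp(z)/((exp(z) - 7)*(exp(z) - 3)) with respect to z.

log(exp(z) - 7)/4 - log(exp(z) - 3)/4 + C

Let u = e^z, du = e^z dz.
The integral becomes ∫ du/((u-3)(u-7)); decompose into partial fractions.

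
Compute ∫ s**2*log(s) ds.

Use integration by parts with u = log(s), dv = s**2 ds.
Then du = 1/s ds and v = s**3/3.

s**3*log(s)/3 - s**3/9 + C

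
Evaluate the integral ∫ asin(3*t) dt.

t*asin(3*t) + sqrt(-9*t**2 + 1)/3 + C

Use integration by parts with u = arcsin(3*t), dv = dt.
Then du = 3/sqrt(-9*t**2 + 1) dt.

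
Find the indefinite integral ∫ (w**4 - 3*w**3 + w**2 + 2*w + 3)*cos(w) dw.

w**4*sin(w) - 3*w**3*sin(w) + 4*w**3*cos(w) - 11*w**2*sin(w) - 9*w**2*cos(w) + 20*w*sin(w) - 22*w*cos(w) + 25*sin(w) + 20*cos(w) + C

Use integration by parts with u = w**4 - 3*w**3 + w**2 + 2*w + 3, dv = cos(w) dw, so v = sin(w).
Apply parts 4 times (tabular method): alternate signs, differentiate u down to 0, integrate dv up.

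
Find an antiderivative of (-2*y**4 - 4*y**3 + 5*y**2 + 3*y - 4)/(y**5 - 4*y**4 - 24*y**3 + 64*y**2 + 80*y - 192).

Factor the denominator: (y - 6)*(y - 2)**2*(y + 2)*(y + 4).
Partial-fraction decomposition: -4/(15*(y + 4)) - 5/(128*(y + 2)) + 41/(48*(y - 2)) + 7/(16*(y - 2)**2) - 1631/(640*(y - 6)).
Integrate each term; A/(y−a) gives A·log|y−a|; A/(y−a)² gives −A/(y−a).

-1631*log(y - 6)/640 + 41*log(y - 2)/48 - 5*log(y + 2)/128 - 4*log(y + 4)/15 - 7/(16*y - 32) + C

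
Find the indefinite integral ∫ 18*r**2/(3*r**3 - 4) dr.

2*log(3*r**3 - 4) + C

Let u = 3*r**3 - 4, so du = (9*r**2) dr.
Rewriting, the integral becomes 2·∫ 1/u du = 2·log(u).
Substituting back, u = 3*r**3 - 4.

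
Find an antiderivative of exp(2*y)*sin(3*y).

Let I denote the integral. Integrate by parts with u = sin(3*y), dv = exp(2*y) dy, so v = exp(2*y)/2: I = exp(2*y)*sin(3*y)/2 − (3/2)·∫ exp(2*y)*cos(3*y) dy.
Apply parts again with u = cos(3*y), dv = exp(2*y) dy: ∫ exp(2*y)*cos(3*y) dy = exp(2*y)*cos(3*y)/2 + (3/2)·I. Substituting back brings back I: I = exp(2*y)*sin(3*y)/2 - 3*exp(2*y)*cos(3*y)/4 − (9/4)·I.
Solving for I: (1 + 9/4)·I equals the remaining terms, so I = (4/13)·(exp(2*y)*sin(3*y)/2 - 3*exp(2*y)*cos(3*y)/4).

2*exp(2*y)*sin(3*y)/13 - 3*exp(2*y)*cos(3*y)/13 + C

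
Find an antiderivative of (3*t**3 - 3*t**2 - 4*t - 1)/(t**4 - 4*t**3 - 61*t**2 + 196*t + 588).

853*log(t - 7)/126 - 515*log(t - 6)/104 - 29*log(t + 2)/360 + 1149*log(t + 7)/910 + C

Factor the denominator: (t - 7)*(t - 6)*(t + 2)*(t + 7).
Partial-fraction decomposition: 1149/(910*(t + 7)) - 29/(360*(t + 2)) - 515/(104*(t - 6)) + 853/(126*(t - 7)).
Integrate each term: A/(t−a) contributes A·log|t−a|.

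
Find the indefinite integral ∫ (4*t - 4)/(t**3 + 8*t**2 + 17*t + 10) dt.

4*log(t + 2) - 2*log(t**2 + 6*t + 5) + C

Factor the denominator: (t + 1)*(t + 2)*(t + 5).
Partial-fraction decomposition: -2/(t + 5) + 4/(t + 2) - 2/(t + 1).
Integrate each term: A/(t−a) contributes A·log|t−a|.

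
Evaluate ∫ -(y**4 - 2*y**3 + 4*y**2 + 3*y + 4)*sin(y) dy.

y**4*cos(y) - 4*y**3*sin(y) - 2*y**3*cos(y) + 6*y**2*sin(y) - 8*y**2*cos(y) + 16*y*sin(y) + 15*y*cos(y) - 15*sin(y) + 20*cos(y) + C

Use integration by parts with u = y**4 - 2*y**3 + 4*y**2 + 3*y + 4, dv = -sin(y) dy, so v = cos(y).
Apply parts 4 times (tabular method): alternate signs, differentiate u down to 0, integrate dv up.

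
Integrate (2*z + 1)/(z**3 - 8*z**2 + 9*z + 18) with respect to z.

13*log(z - 6)/21 - 7*log(z - 3)/12 - log(z + 1)/28 + C

Factor the denominator: (z - 6)*(z - 3)*(z + 1).
Partial-fraction decomposition: -1/(28*(z + 1)) - 7/(12*(z - 3)) + 13/(21*(z - 6)).
Integrate each term: A/(z−a) contributes A·log|z−a|.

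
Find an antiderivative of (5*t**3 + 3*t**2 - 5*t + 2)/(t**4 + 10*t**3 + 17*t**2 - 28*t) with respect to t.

-log(t)/14 + log(t - 1)/8 - 25*log(t + 4)/6 + 1531*log(t + 7)/168 + C

Factor the denominator: t*(t - 1)*(t + 4)*(t + 7).
Partial-fraction decomposition: 1531/(168*(t + 7)) - 25/(6*(t + 4)) + 1/(8*(t - 1)) - 1/(14*t).
Integrate each term: A/(t−a) contributes A·log|t−a|.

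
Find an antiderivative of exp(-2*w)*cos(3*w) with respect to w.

Let I denote the integral. Integrate by parts with u = cos(3*w), dv = exp(-2*w) dw, so v = -exp(-2*w)/2: I = -exp(-2*w)*cos(3*w)/2 − (3/2)·∫ exp(-2*w)*sin(3*w) dw.
Apply parts again with u = sin(3*w), dv = exp(-2*w) dw: ∫ exp(-2*w)*sin(3*w) dw = -exp(-2*w)*sin(3*w)/2 + (3/2)·I. Substituting back brings back I: I = 3*exp(-2*w)*sin(3*w)/4 - exp(-2*w)*cos(3*w)/2 − (9/4)·I.
Solving for I: (1 + 9/4)·I equals the remaining terms, so I = (4/13)·(3*exp(-2*w)*sin(3*w)/4 - exp(-2*w)*cos(3*w)/2).

3*exp(-2*w)*sin(3*w)/13 - 2*exp(-2*w)*cos(3*w)/13 + C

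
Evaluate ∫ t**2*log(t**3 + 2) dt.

t**3*log(t**3 + 2)/3 - t**3/3 + 2*log(t**3 + 2)/3 + C

Let u = t**3 + 2, so du = (3*t**2) dt.
The integral becomes (1/3)·∫ log(u) du; integrate by parts with u′=log(u), dv′=du.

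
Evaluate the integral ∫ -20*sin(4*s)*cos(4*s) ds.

Let u = sin(4*s), so du = (4*cos(4*s)) ds.
Rewriting, the integral becomes -5·∫ u^1 du = -5·u^2/2.
Substituting back, u = sin(4*s).

-5*sin(4*s)**2/2 + C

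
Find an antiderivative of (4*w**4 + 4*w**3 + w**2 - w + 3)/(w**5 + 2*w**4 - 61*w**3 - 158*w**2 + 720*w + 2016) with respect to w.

11021*log(w - 7)/4290 - 37*log(w - 4)/48 + 11*log(w + 3)/10 - 791*log(w + 4)/176 + 291*log(w + 6)/52 + C

Factor the denominator: (w - 7)*(w - 4)*(w + 3)*(w + 4)*(w + 6).
Partial-fraction decomposition: 291/(52*(w + 6)) - 791/(176*(w + 4)) + 11/(10*(w + 3)) - 37/(48*(w - 4)) + 11021/(4290*(w - 7)).
Integrate each term: A/(w−a) contributes A·log|w−a|.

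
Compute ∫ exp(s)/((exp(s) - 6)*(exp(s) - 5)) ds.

log(exp(s) - 6) - log(exp(s) - 5) + C

Let u = e^s, du = e^s ds.
The integral becomes ∫ du/((u-6)(u-5)); decompose into partial fractions.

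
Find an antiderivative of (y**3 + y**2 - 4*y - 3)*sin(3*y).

-y**3*cos(3*y)/3 + y**2*sin(3*y)/3 - y**2*cos(3*y)/3 + 2*y*sin(3*y)/9 + 14*y*cos(3*y)/9 - 14*sin(3*y)/27 + 29*cos(3*y)/27 + C

Use integration by parts with u = y**3 + y**2 - 4*y - 3, dv = sin(3*y) dy, so v = -cos(3*y)/3.
Apply parts 3 times (tabular method): alternate signs, differentiate u down to 0, integrate dv up.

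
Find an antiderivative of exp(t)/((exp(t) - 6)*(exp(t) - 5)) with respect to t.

Let u = e^t, du = e^t dt.
The integral becomes ∫ du/((u-6)(u-5)); decompose into partial fractions.

log(exp(t) - 6) - log(exp(t) - 5) + C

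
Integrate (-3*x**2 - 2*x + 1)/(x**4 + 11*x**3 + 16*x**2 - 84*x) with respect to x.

-log(x)/84 - 5*log(x - 2)/48 - 95*log(x + 6)/48 + 44*log(x + 7)/21 + C

Factor the denominator: x*(x - 2)*(x + 6)*(x + 7).
Partial-fraction decomposition: 44/(21*(x + 7)) - 95/(48*(x + 6)) - 5/(48*(x - 2)) - 1/(84*x).
Integrate each term: A/(x−a) contributes A·log|x−a|.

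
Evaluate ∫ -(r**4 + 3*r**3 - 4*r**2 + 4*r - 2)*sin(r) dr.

r**4*cos(r) - 4*r**3*sin(r) + 3*r**3*cos(r) - 9*r**2*sin(r) - 16*r**2*cos(r) + 32*r*sin(r) - 14*r*cos(r) + 14*sin(r) + 30*cos(r) + C

Use integration by parts with u = r**4 + 3*r**3 - 4*r**2 + 4*r - 2, dv = -sin(r) dr, so v = cos(r).
Apply parts 4 times (tabular method): alternate signs, differentiate u down to 0, integrate dv up.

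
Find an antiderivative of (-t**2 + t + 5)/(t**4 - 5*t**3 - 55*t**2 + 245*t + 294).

-37*log(t - 7)/112 + 25*log(t - 6)/91 + log(t + 1)/112 + 17*log(t + 7)/364 + C

Factor the denominator: (t - 7)*(t - 6)*(t + 1)*(t + 7).
Partial-fraction decomposition: 17/(364*(t + 7)) + 1/(112*(t + 1)) + 25/(91*(t - 6)) - 37/(112*(t - 7)).
Integrate each term: A/(t−a) contributes A·log|t−a|.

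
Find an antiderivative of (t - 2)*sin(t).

Use integration by parts with u = t - 2, dv = sin(t) dt, so v = -cos(t).
Apply parts 1 times (tabular method): alternate signs, differentiate u down to 0, integrate dv up.

-t*cos(t) + sin(t) + 2*cos(t) + C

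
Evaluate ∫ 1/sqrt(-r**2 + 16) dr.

Substitute r = 4·sin(θ), so dr = 4·cos(θ) dθ and the radical becomes sqrt(-r**2 + 16) = 4·cos(θ) by the Pythagorean identity.
Integrate the resulting trig expression in θ, then back-substitute θ = asin(r/4), sin(θ) = r/4, cos(θ) = sqrt(-r**2 + 16)/4 (absorbing any constant into C).

asin(r/4) + C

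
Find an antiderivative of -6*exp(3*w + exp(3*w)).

Let u = exp(3*w), so du = (3*exp(3*w)) dw.
Rewriting, the integral becomes -2·∫ e^u du = -2·e^u.
Substituting back, u = exp(3*w).

-2*exp(exp(3*w)) + C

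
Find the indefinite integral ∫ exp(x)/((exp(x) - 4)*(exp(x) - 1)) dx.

log(exp(x) - 4)/3 - log(exp(x) - 1)/3 + C

Let u = e^x, du = e^x dx.
The integral becomes ∫ du/((u-4)(u-1)); decompose into partial fractions.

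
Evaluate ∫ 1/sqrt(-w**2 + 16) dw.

asin(w/4) + C

Substitute w = 4·sin(θ), so dw = 4·cos(θ) dθ and the radical becomes sqrt(-w**2 + 16) = 4·cos(θ) by the Pythagorean identity.
Integrate the resulting trig expression in θ, then back-substitute θ = asin(w/4), sin(θ) = w/4, cos(θ) = sqrt(-w**2 + 16)/4 (absorbing any constant into C).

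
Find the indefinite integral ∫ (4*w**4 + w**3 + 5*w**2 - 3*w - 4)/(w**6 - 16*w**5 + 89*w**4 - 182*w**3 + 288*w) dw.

-log(w)/72 + 397*log(w - 6)/36 - 73*log(w - 4)/200 - 383*log(w - 3)/36 - log(w + 1)/100 + 144/(5*w - 20) + C

Factor the denominator: w*(w - 6)*(w - 4)**2*(w - 3)*(w + 1).
Partial-fraction decomposition: -1/(100*(w + 1)) - 383/(36*(w - 3)) - 73/(200*(w - 4)) - 144/(5*(w - 4)**2) + 397/(36*(w - 6)) - 1/(72*w).
Integrate each term; A/(w−a) gives A·log|w−a|; A/(w−a)² gives −A/(w−a).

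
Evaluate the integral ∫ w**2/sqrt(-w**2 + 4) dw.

-w*sqrt(-w**2 + 4)/2 + 2*asin(w/2) + C

Substitute w = 2·sin(θ), so dw = 2·cos(θ) dθ and the radical becomes sqrt(-w**2 + 4) = 2·cos(θ) by the Pythagorean identity.
Integrate the resulting trig expression in θ, then back-substitute θ = asin(w/2), sin(θ) = w/2, cos(θ) = sqrt(-w**2 + 4)/2 (absorbing any constant into C).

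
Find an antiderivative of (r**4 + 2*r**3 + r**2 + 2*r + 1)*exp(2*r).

Use integration by parts with u = r**4 + 2*r**3 + r**2 + 2*r + 1, dv = exp(2*r) dr, so v = exp(2*r)/2.
Apply parts 4 times (tabular method): alternate signs, differentiate u down to 0, integrate dv up.

(2*r**4 + 2*r**2 + 2*r + 1)*exp(2*r)/4 + C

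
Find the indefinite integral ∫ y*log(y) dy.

Use integration by parts with u = log(y), dv = y dy.
Then du = 1/y dy and v = y**2/2.

y**2*log(y)/2 - y**2/4 + C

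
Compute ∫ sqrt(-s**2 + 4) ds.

Substitute s = 2·sin(θ), so ds = 2·cos(θ) dθ and the radical becomes sqrt(-s**2 + 4) = 2·cos(θ) by the Pythagorean identity.
Integrate the resulting trig expression in θ, then back-substitute θ = asin(s/2), sin(θ) = s/2, cos(θ) = sqrt(-s**2 + 4)/2 (absorbing any constant into C).

s*sqrt(-s**2 + 4)/2 + 2*asin(s/2) + C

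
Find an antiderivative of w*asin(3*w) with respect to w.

Use integration by parts with u = arcsin(3*w), dv = w dw.
Then du = 3/sqrt(-9*w**2 + 1) dw.

w**2*asin(3*w)/2 + w*sqrt(-9*w**2 + 1)/12 - asin(3*w)/36 + C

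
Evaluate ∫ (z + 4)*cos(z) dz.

z*sin(z) + 4*sin(z) + cos(z) + C

Use integration by parts with u = z + 4, dv = cos(z) dz, so v = sin(z).
Apply parts 1 times (tabular method): alternate signs, differentiate u down to 0, integrate dv up.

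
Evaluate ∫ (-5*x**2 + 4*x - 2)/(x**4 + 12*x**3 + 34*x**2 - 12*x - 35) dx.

-log(x - 1)/32 + 11*log(x + 1)/48 - 49*log(x + 5)/16 + 275*log(x + 7)/96 + C

Factor the denominator: (x - 1)*(x + 1)*(x + 5)*(x + 7).
Partial-fraction decomposition: 275/(96*(x + 7)) - 49/(16*(x + 5)) + 11/(48*(x + 1)) - 1/(32*(x - 1)).
Integrate each term: A/(x−a) contributes A·log|x−a|.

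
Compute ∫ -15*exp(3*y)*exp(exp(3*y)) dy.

Let u = exp(3*y), so du = (3*exp(3*y)) dy.
Rewriting, the integral becomes -5·∫ e^u du = -5·e^u.
Substituting back, u = exp(3*y).

-5*exp(exp(3*y)) + C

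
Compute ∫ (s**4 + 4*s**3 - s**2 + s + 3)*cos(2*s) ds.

s**4*sin(2*s)/2 + 2*s**3*sin(2*s) + s**3*cos(2*s) - 2*s**2*sin(2*s) + 3*s**2*cos(2*s) - 5*s*sin(2*s)/2 - 2*s*cos(2*s) + 5*sin(2*s)/2 - 5*cos(2*s)/4 + C

Use integration by parts with u = s**4 + 4*s**3 - s**2 + s + 3, dv = cos(2*s) ds, so v = sin(2*s)/2.
Apply parts 4 times (tabular method): alternate signs, differentiate u down to 0, integrate dv up.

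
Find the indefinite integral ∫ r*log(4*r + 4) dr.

Use integration by parts with u = log(4*r + 4), dv = r dr.
Then du = 4/(4*r + 4) dr and v = r**2/2.

r**2*log(4*r + 4)/2 - r**2/4 + r/2 - log(r + 1)/2 + C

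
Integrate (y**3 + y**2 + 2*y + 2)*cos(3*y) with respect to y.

Use integration by parts with u = y**3 + y**2 + 2*y + 2, dv = cos(3*y) dy, so v = sin(3*y)/3.
Apply parts 3 times (tabular method): alternate signs, differentiate u down to 0, integrate dv up.

y**3*sin(3*y)/3 + y**2*sin(3*y)/3 + y**2*cos(3*y)/3 + 4*y*sin(3*y)/9 + 2*y*cos(3*y)/9 + 16*sin(3*y)/27 + 4*cos(3*y)/27 + C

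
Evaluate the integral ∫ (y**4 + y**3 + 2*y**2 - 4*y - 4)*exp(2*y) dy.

(4*y**4 - 4*y**3 + 14*y**2 - 30*y - 1)*exp(2*y)/8 + C

Use integration by parts with u = y**4 + y**3 + 2*y**2 - 4*y - 4, dv = exp(2*y) dy, so v = exp(2*y)/2.
Apply parts 4 times (tabular method): alternate signs, differentiate u down to 0, integrate dv up.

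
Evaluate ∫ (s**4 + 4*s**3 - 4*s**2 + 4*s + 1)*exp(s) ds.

(s**4 - 4*s**2 + 12*s - 11)*exp(s) + C

Use integration by parts with u = s**4 + 4*s**3 - 4*s**2 + 4*s + 1, dv = exp(s) ds, so v = exp(s).
Apply parts 4 times (tabular method): alternate signs, differentiate u down to 0, integrate dv up.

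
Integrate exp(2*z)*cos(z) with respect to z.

exp(2*z)*sin(z)/5 + 2*exp(2*z)*cos(z)/5 + C

Let I denote the integral. Integrate by parts with u = cos(z), dv = exp(2*z) dz, so v = exp(2*z)/2: I = exp(2*z)*cos(z)/2 + (1/2)·∫ exp(2*z)*sin(z) dz.
Apply parts again with u = sin(z), dv = exp(2*z) dz: ∫ exp(2*z)*sin(z) dz = exp(2*z)*sin(z)/2 − (1/2)·I. Substituting back brings back I: I = exp(2*z)*sin(z)/4 + exp(2*z)*cos(z)/2 − (1/4)·I.
Solving for I: (1 + 1/4)·I equals the remaining terms, so I = (4/5)·(exp(2*z)*sin(z)/4 + exp(2*z)*cos(z)/2).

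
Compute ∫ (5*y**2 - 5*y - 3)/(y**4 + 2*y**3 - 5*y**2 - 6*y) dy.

Factor the denominator: y*(y - 2)*(y + 1)*(y + 3).
Partial-fraction decomposition: -19/(10*(y + 3)) + 7/(6*(y + 1)) + 7/(30*(y - 2)) + 1/(2*y).
Integrate each term: A/(y−a) contributes A·log|y−a|.

log(y)/2 + 7*log(y - 2)/30 + 7*log(y + 1)/6 - 19*log(y + 3)/10 + C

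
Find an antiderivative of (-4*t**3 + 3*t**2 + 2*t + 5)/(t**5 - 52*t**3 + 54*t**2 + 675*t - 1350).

Factor the denominator: (t - 5)*(t - 3)**2*(t + 5)*(t + 6).
Partial-fraction decomposition: 965/(891*(t + 6)) - 57/(64*(t + 5)) + 3833/(5184*(t - 3)) + 35/(72*(t - 3)**2) - 41/(44*(t - 5)).
Integrate each term; A/(t−a) gives A·log|t−a|; A/(t−a)² gives −A/(t−a).

-41*log(t - 5)/44 + 3833*log(t - 3)/5184 - 57*log(t + 5)/64 + 965*log(t + 6)/891 - 35/(72*t - 216) + C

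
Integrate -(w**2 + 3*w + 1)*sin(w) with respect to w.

w**2*cos(w) - 2*w*sin(w) + 3*w*cos(w) - 3*sin(w) - cos(w) + C

Use integration by parts with u = w**2 + 3*w + 1, dv = -sin(w) dw, so v = cos(w).
Apply parts 2 times (tabular method): alternate signs, differentiate u down to 0, integrate dv up.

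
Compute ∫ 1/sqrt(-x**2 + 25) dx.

Substitute x = 5·sin(θ), so dx = 5·cos(θ) dθ and the radical becomes sqrt(-x**2 + 25) = 5·cos(θ) by the Pythagorean identity.
Integrate the resulting trig expression in θ, then back-substitute θ = asin(x/5), sin(θ) = x/5, cos(θ) = sqrt(-x**2 + 25)/5 (absorbing any constant into C).

asin(x/5) + C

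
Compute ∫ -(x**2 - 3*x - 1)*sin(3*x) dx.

Use integration by parts with u = x**2 - 3*x - 1, dv = -sin(3*x) dx, so v = cos(3*x)/3.
Apply parts 2 times (tabular method): alternate signs, differentiate u down to 0, integrate dv up.

x**2*cos(3*x)/3 - 2*x*sin(3*x)/9 - x*cos(3*x) + sin(3*x)/3 - 11*cos(3*x)/27 + C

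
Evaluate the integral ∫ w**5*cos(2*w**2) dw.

w**4*sin(2*w**2)/4 + w**2*cos(2*w**2)/4 - sin(2*w**2)/8 + C

Let u = w², du = 2w dw; rewrite as (1/2)∫ u^2·cos(2u) du.
Now integrate by parts 2 times.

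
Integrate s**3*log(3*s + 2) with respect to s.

s**4*log(3*s + 2)/4 - s**4/16 + s**3/18 - s**2/18 + 2*s/27 - 4*log(3*s + 2)/81 + C

Use integration by parts with u = log(3*s + 2), dv = s**3 ds.
Then du = 3/(3*s + 2) ds and v = s**4/4.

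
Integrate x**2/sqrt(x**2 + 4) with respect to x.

Substitute x = 2·tan(θ), so dx = 2·sec(θ)^2 dθ and the radical becomes sqrt(x**2 + 4) = 2·sec(θ) by the Pythagorean identity.
Integrate the resulting trig expression in θ, then back-substitute tan(θ) = x/2, sec(θ) = sqrt(x**2 + 4)/2 (absorbing any constant into C).

x*sqrt(x**2 + 4)/2 - 2*log(x + sqrt(x**2 + 4)) + C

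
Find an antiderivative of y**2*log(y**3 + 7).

Let u = y**3 + 7, so du = (3*y**2) dy.
The integral becomes (1/3)·∫ log(u) du; integrate by parts with u′=log(u), dv′=du.

y**3*log(y**3 + 7)/3 - y**3/3 + 7*log(y**3 + 7)/3 + C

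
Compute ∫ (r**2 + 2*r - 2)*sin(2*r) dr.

-r**2*cos(2*r)/2 + r*sin(2*r)/2 - r*cos(2*r) + sin(2*r)/2 + 5*cos(2*r)/4 + C

Use integration by parts with u = r**2 + 2*r - 2, dv = sin(2*r) dr, so v = -cos(2*r)/2.
Apply parts 2 times (tabular method): alternate signs, differentiate u down to 0, integrate dv up.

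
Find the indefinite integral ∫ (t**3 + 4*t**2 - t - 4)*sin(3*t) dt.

-t**3*cos(3*t)/3 + t**2*sin(3*t)/3 - 4*t**2*cos(3*t)/3 + 8*t*sin(3*t)/9 + 5*t*cos(3*t)/9 - 5*sin(3*t)/27 + 44*cos(3*t)/27 + C

Use integration by parts with u = t**3 + 4*t**2 - t - 4, dv = sin(3*t) dt, so v = -cos(3*t)/3.
Apply parts 3 times (tabular method): alternate signs, differentiate u down to 0, integrate dv up.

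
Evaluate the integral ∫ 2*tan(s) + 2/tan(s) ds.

Let u = tan(s), so du = (tan(s)**2 + 1) ds.
Rewriting, the integral becomes 2·∫ 1/u du = 2·log(u).
Substituting back, u = tan(s).

2*log(tan(s)) + C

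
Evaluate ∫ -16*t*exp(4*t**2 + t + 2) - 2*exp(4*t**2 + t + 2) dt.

-2*exp(4*t**2 + t + 2) + C

Let u = 4*t**2 + t + 2, so du = (8*t + 1) dt.
Rewriting, the integral becomes -2·∫ e^u du = -2·e^u.
Substituting back, u = 4*t**2 + t + 2.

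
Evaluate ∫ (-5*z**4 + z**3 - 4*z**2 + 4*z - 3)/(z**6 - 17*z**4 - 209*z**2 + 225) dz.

-3083*log(z - 5)/8160 + 7*log(z - 1)/480 - 17*log(z + 1)/480 + 3373*log(z + 5)/8160 - log(z**2 + 9)/136 - 31*atan(z/3)/85 + C

Factor the denominator: (z - 5)*(z - 1)*(z + 1)*(z + 5)*(z**2 + 9).
Partial-fraction decomposition: -(5*z + 372)/(340*(z**2 + 9)) + 3373/(8160*(z + 5)) - 17/(480*(z + 1)) + 7/(480*(z - 1)) - 3083/(8160*(z - 5)).
Integrate each term; A/(z−a) gives A·log|z−a|; the (Bz+D)/(z²+p²) term gives a log and an atan.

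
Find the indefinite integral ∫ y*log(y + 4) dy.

Use integration by parts with u = log(y + 4), dv = y dy.
Then du = 1/(y + 4) dy and v = y**2/2.

y**2*log(y + 4)/2 - y**2/4 + 2*y - 8*log(y + 4) + C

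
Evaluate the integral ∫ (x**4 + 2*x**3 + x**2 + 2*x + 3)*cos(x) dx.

x**4*sin(x) + 2*x**3*sin(x) + 4*x**3*cos(x) - 11*x**2*sin(x) + 6*x**2*cos(x) - 10*x*sin(x) - 22*x*cos(x) + 25*sin(x) - 10*cos(x) + C

Use integration by parts with u = x**4 + 2*x**3 + x**2 + 2*x + 3, dv = cos(x) dx, so v = sin(x).
Apply parts 4 times (tabular method): alternate signs, differentiate u down to 0, integrate dv up.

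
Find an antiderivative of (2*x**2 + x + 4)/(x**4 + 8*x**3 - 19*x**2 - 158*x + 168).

Factor the denominator: (x - 4)*(x - 1)*(x + 6)*(x + 7).
Partial-fraction decomposition: -95/(88*(x + 7)) + 1/(x + 6) - 1/(24*(x - 1)) + 4/(33*(x - 4)).
Integrate each term: A/(x−a) contributes A·log|x−a|.

4*log(x - 4)/33 - log(x - 1)/24 + log(x + 6) - 95*log(x + 7)/88 + C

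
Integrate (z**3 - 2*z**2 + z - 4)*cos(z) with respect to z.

z**3*sin(z) - 2*z**2*sin(z) + 3*z**2*cos(z) - 5*z*sin(z) - 4*z*cos(z) - 5*cos(z) + C

Use integration by parts with u = z**3 - 2*z**2 + z - 4, dv = cos(z) dz, so v = sin(z).
Apply parts 3 times (tabular method): alternate signs, differentiate u down to 0, integrate dv up.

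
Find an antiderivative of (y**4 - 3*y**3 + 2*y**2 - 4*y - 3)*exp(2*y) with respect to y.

Use integration by parts with u = y**4 - 3*y**3 + 2*y**2 - 4*y - 3, dv = exp(2*y) dy, so v = exp(2*y)/2.
Apply parts 4 times (tabular method): alternate signs, differentiate u down to 0, integrate dv up.

(4*y**4 - 20*y**3 + 38*y**2 - 54*y + 15)*exp(2*y)/8 + C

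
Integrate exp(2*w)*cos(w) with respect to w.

Let I denote the integral. Integrate by parts with u = cos(w), dv = exp(2*w) dw, so v = exp(2*w)/2: I = exp(2*w)*cos(w)/2 + (1/2)·∫ exp(2*w)*sin(w) dw.
Apply parts again with u = sin(w), dv = exp(2*w) dw: ∫ exp(2*w)*sin(w) dw = exp(2*w)*sin(w)/2 − (1/2)·I. Substituting back brings back I: I = exp(2*w)*sin(w)/4 + exp(2*w)*cos(w)/2 − (1/4)·I.
Solving for I: (1 + 1/4)·I equals the remaining terms, so I = (4/5)·(exp(2*w)*sin(w)/4 + exp(2*w)*cos(w)/2).

exp(2*w)*sin(w)/5 + 2*exp(2*w)*cos(w)/5 + C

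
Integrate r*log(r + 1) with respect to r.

Use integration by parts with u = log(r + 1), dv = r dr.
Then du = 1/(r + 1) dr and v = r**2/2.

r**2*log(r + 1)/2 - r**2/4 + r/2 - log(r + 1)/2 + C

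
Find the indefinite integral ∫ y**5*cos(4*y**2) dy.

y**4*sin(4*y**2)/8 + y**2*cos(4*y**2)/16 - sin(4*y**2)/64 + C

Let u = y², du = 2y dy; rewrite as (1/2)∫ u^2·cos(4u) du.
Now integrate by parts 2 times.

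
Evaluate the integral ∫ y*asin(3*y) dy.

y**2*asin(3*y)/2 + y*sqrt(-9*y**2 + 1)/12 - asin(3*y)/36 + C

Use integration by parts with u = arcsin(3*y), dv = y dy.
Then du = 3/sqrt(-9*y**2 + 1) dy.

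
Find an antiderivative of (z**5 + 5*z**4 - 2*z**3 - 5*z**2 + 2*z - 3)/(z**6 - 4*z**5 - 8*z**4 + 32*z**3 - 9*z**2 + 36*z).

-log(z)/12 + 2101*log(z - 4)/476 - 46*log(z - 3)/15 - 9*log(z + 3)/70 - 23*log(z**2 + 1)/340 + 27*atan(z)/170 + C

Factor the denominator: z*(z - 4)*(z - 3)*(z + 3)*(z**2 + 1).
Partial-fraction decomposition: -(23*z - 27)/(170*(z**2 + 1)) - 9/(70*(z + 3)) - 46/(15*(z - 3)) + 2101/(476*(z - 4)) - 1/(12*z).
Integrate each term; A/(z−a) gives A·log|z−a|; the (Bz+D)/(z²+p²) term gives a log and an atan.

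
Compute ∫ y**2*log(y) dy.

Use integration by parts with u = log(y), dv = y**2 dy.
Then du = 1/y dy and v = y**3/3.

y**3*log(y)/3 - y**3/9 + C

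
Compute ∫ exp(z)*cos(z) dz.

Let I denote the integral. Integrate by parts with u = cos(z), dv = exp(z) dz, so v = exp(z): I = exp(z)*cos(z) + ∫ exp(z)*sin(z) dz.
Apply parts again with u = sin(z), dv = exp(z) dz: ∫ exp(z)*sin(z) dz = exp(z)*sin(z) − I. Substituting back brings back I: I = exp(z)*sin(z) + exp(z)*cos(z) − I.
Solving for I: (1 + 1)·I equals the remaining terms, so I = (1/2)·(exp(z)*sin(z) + exp(z)*cos(z)).

exp(z)*sin(z)/2 + exp(z)*cos(z)/2 + C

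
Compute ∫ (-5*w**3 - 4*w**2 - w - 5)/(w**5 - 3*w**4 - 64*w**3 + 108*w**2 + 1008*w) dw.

-5*log(w)/1008 - 1923*log(w - 7)/1001 + 247*log(w - 6)/144 - 51*log(w + 4)/176 + 937*log(w + 6)/1872 + C

Factor the denominator: w*(w - 7)*(w - 6)*(w + 4)*(w + 6).
Partial-fraction decomposition: 937/(1872*(w + 6)) - 51/(176*(w + 4)) + 247/(144*(w - 6)) - 1923/(1001*(w - 7)) - 5/(1008*w).
Integrate each term: A/(w−a) contributes A·log|w−a|.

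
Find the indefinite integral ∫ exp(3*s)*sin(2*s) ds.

3*exp(3*s)*sin(2*s)/13 - 2*exp(3*s)*cos(2*s)/13 + C

Let I denote the integral. Integrate by parts with u = sin(2*s), dv = exp(3*s) ds, so v = exp(3*s)/3: I = exp(3*s)*sin(2*s)/3 − (2/3)·∫ exp(3*s)*cos(2*s) ds.
Apply parts again with u = cos(2*s), dv = exp(3*s) ds: ∫ exp(3*s)*cos(2*s) ds = exp(3*s)*cos(2*s)/3 + (2/3)·I. Substituting back brings back I: I = exp(3*s)*sin(2*s)/3 - 2*exp(3*s)*cos(2*s)/9 − (4/9)·I.
Solving for I: (1 + 4/9)·I equals the remaining terms, so I = (9/13)·(exp(3*s)*sin(2*s)/3 - 2*exp(3*s)*cos(2*s)/9).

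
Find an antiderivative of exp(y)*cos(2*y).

2*exp(y)*sin(2*y)/5 + exp(y)*cos(2*y)/5 + C

Let I denote the integral. Integrate by parts with u = cos(2*y), dv = exp(y) dy, so v = exp(y): I = exp(y)*cos(2*y) + 2·∫ exp(y)*sin(2*y) dy.
Apply parts again with u = sin(2*y), dv = exp(y) dy: ∫ exp(y)*sin(2*y) dy = exp(y)*sin(2*y) − 2·I. Substituting back brings back I: I = 2*exp(y)*sin(2*y) + exp(y)*cos(2*y) − 4·I.
Solving for I: (1 + 4)·I equals the remaining terms, so I = (1/5)·(2*exp(y)*sin(2*y) + exp(y)*cos(2*y)).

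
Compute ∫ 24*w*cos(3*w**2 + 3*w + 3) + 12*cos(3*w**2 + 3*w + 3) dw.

Let u = 3*w**2 + 3*w + 3, so du = (6*w + 3) dw.
Rewriting, the integral becomes 4·∫ cos(u) du = 4·sin(u).
Substituting back, u = 3*w**2 + 3*w + 3.

4*sin(3*w**2 + 3*w + 3) + C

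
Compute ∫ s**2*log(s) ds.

s**3*log(s)/3 - s**3/9 + C

Use integration by parts with u = log(s), dv = s**2 ds.
Then du = 1/s ds and v = s**3/3.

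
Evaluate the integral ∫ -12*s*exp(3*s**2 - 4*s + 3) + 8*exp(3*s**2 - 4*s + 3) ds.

-2*exp(3*s**2 - 4*s + 3) + C

Let u = 3*s**2 - 4*s + 3, so du = (6*s - 4) ds.
Rewriting, the integral becomes -2·∫ e^u du = -2·e^u.
Substituting back, u = 3*s**2 - 4*s + 3.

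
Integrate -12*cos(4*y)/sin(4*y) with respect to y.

Let u = sin(4*y), so du = (4*cos(4*y)) dy.
Rewriting, the integral becomes -3·∫ 1/u du = -3·log(u).
Substituting back, u = sin(4*y).

-3*log(sin(4*y)) + C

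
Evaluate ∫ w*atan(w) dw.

Use integration by parts with u = arctan(w), dv = w dw.
Then du = 1/(w**2 + 1) dw.

w**2*atan(w)/2 - w/2 + atan(w)/2 + C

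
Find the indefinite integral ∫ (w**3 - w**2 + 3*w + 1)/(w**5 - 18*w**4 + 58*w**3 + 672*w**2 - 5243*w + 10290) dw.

-631*log(w - 7)/49 + 199*log(w - 6)/13 - 29*log(w - 5)/12 - 103*log(w + 7)/7644 - 79/(7*w - 49) + C

Factor the denominator: (w - 7)**2*(w - 6)*(w - 5)*(w + 7).
Partial-fraction decomposition: -103/(7644*(w + 7)) - 29/(12*(w - 5)) + 199/(13*(w - 6)) - 631/(49*(w - 7)) + 79/(7*(w - 7)**2).
Integrate each term; A/(w−a) gives A·log|w−a|; A/(w−a)² gives −A/(w−a).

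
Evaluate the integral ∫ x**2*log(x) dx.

Use integration by parts with u = log(x), dv = x**2 dx.
Then du = 1/x dx and v = x**3/3.

x**3*log(x)/3 - x**3/9 + C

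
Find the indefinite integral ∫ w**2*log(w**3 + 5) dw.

Let u = w**3 + 5, so du = (3*w**2) dw.
The integral becomes (1/3)·∫ log(u) du; integrate by parts with u′=log(u), dv′=du.

w**3*log(w**3 + 5)/3 - w**3/3 + 5*log(w**3 + 5)/3 + C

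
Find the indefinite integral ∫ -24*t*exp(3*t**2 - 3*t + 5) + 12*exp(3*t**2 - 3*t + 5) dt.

-4*exp(3*t**2 - 3*t + 5) + C

Let u = 3*t**2 - 3*t + 5, so du = (6*t - 3) dt.
Rewriting, the integral becomes -4·∫ e^u du = -4·e^u.
Substituting back, u = 3*t**2 - 3*t + 5.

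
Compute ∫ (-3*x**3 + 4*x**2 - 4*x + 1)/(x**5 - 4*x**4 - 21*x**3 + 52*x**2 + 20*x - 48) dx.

-527*log(x - 6)/1400 + 5*log(x - 2)/24 - log(x - 1)/25 - 2*log(x + 1)/21 + 91*log(x + 4)/300 + C

Factor the denominator: (x - 6)*(x - 2)*(x - 1)*(x + 1)*(x + 4).
Partial-fraction decomposition: 91/(300*(x + 4)) - 2/(21*(x + 1)) - 1/(25*(x - 1)) + 5/(24*(x - 2)) - 527/(1400*(x - 6)).
Integrate each term: A/(x−a) contributes A·log|x−a|.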